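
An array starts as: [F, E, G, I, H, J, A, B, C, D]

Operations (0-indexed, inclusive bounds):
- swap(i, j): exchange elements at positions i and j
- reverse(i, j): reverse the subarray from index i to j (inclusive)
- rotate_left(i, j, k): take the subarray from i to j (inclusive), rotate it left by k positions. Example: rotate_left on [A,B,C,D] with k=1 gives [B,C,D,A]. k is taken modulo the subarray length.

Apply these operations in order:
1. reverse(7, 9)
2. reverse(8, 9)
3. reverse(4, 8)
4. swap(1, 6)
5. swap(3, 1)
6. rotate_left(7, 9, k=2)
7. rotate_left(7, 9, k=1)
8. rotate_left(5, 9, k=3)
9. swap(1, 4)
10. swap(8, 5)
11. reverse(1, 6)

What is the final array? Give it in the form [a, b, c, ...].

Answer: [F, C, E, I, A, G, B, D, H, J]

Derivation:
After 1 (reverse(7, 9)): [F, E, G, I, H, J, A, D, C, B]
After 2 (reverse(8, 9)): [F, E, G, I, H, J, A, D, B, C]
After 3 (reverse(4, 8)): [F, E, G, I, B, D, A, J, H, C]
After 4 (swap(1, 6)): [F, A, G, I, B, D, E, J, H, C]
After 5 (swap(3, 1)): [F, I, G, A, B, D, E, J, H, C]
After 6 (rotate_left(7, 9, k=2)): [F, I, G, A, B, D, E, C, J, H]
After 7 (rotate_left(7, 9, k=1)): [F, I, G, A, B, D, E, J, H, C]
After 8 (rotate_left(5, 9, k=3)): [F, I, G, A, B, H, C, D, E, J]
After 9 (swap(1, 4)): [F, B, G, A, I, H, C, D, E, J]
After 10 (swap(8, 5)): [F, B, G, A, I, E, C, D, H, J]
After 11 (reverse(1, 6)): [F, C, E, I, A, G, B, D, H, J]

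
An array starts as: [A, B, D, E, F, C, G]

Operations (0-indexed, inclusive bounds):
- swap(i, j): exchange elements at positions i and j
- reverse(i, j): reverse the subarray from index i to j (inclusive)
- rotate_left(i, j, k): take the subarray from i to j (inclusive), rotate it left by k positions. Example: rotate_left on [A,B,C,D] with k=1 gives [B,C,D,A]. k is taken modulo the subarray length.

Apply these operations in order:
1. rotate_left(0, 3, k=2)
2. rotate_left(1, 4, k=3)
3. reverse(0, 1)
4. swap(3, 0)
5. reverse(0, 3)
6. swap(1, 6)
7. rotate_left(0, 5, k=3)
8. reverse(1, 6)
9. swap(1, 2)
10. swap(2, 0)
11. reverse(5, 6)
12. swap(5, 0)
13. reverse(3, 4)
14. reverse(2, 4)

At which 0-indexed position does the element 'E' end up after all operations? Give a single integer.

Answer: 5

Derivation:
After 1 (rotate_left(0, 3, k=2)): [D, E, A, B, F, C, G]
After 2 (rotate_left(1, 4, k=3)): [D, F, E, A, B, C, G]
After 3 (reverse(0, 1)): [F, D, E, A, B, C, G]
After 4 (swap(3, 0)): [A, D, E, F, B, C, G]
After 5 (reverse(0, 3)): [F, E, D, A, B, C, G]
After 6 (swap(1, 6)): [F, G, D, A, B, C, E]
After 7 (rotate_left(0, 5, k=3)): [A, B, C, F, G, D, E]
After 8 (reverse(1, 6)): [A, E, D, G, F, C, B]
After 9 (swap(1, 2)): [A, D, E, G, F, C, B]
After 10 (swap(2, 0)): [E, D, A, G, F, C, B]
After 11 (reverse(5, 6)): [E, D, A, G, F, B, C]
After 12 (swap(5, 0)): [B, D, A, G, F, E, C]
After 13 (reverse(3, 4)): [B, D, A, F, G, E, C]
After 14 (reverse(2, 4)): [B, D, G, F, A, E, C]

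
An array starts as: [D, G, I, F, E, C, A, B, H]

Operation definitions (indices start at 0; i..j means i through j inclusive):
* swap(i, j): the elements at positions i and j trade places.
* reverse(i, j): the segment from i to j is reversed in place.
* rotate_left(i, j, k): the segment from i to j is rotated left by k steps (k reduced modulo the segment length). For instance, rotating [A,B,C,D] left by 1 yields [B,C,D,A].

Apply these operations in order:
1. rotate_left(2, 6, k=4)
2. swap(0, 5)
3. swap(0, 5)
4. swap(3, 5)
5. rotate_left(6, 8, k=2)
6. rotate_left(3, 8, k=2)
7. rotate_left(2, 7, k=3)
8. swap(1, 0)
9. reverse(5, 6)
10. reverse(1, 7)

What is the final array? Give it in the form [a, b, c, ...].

After 1 (rotate_left(2, 6, k=4)): [D, G, A, I, F, E, C, B, H]
After 2 (swap(0, 5)): [E, G, A, I, F, D, C, B, H]
After 3 (swap(0, 5)): [D, G, A, I, F, E, C, B, H]
After 4 (swap(3, 5)): [D, G, A, E, F, I, C, B, H]
After 5 (rotate_left(6, 8, k=2)): [D, G, A, E, F, I, H, C, B]
After 6 (rotate_left(3, 8, k=2)): [D, G, A, I, H, C, B, E, F]
After 7 (rotate_left(2, 7, k=3)): [D, G, C, B, E, A, I, H, F]
After 8 (swap(1, 0)): [G, D, C, B, E, A, I, H, F]
After 9 (reverse(5, 6)): [G, D, C, B, E, I, A, H, F]
After 10 (reverse(1, 7)): [G, H, A, I, E, B, C, D, F]

Answer: [G, H, A, I, E, B, C, D, F]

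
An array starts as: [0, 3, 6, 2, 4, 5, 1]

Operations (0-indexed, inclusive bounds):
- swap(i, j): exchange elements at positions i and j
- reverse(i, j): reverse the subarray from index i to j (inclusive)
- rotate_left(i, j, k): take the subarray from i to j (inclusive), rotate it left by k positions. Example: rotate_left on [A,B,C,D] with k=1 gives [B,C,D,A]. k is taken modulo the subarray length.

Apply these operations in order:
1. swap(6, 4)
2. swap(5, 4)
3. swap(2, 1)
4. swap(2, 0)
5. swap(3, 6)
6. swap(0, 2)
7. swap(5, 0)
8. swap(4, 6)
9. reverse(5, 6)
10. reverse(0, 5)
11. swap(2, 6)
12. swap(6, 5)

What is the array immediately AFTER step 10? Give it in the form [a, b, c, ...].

After 1 (swap(6, 4)): [0, 3, 6, 2, 1, 5, 4]
After 2 (swap(5, 4)): [0, 3, 6, 2, 5, 1, 4]
After 3 (swap(2, 1)): [0, 6, 3, 2, 5, 1, 4]
After 4 (swap(2, 0)): [3, 6, 0, 2, 5, 1, 4]
After 5 (swap(3, 6)): [3, 6, 0, 4, 5, 1, 2]
After 6 (swap(0, 2)): [0, 6, 3, 4, 5, 1, 2]
After 7 (swap(5, 0)): [1, 6, 3, 4, 5, 0, 2]
After 8 (swap(4, 6)): [1, 6, 3, 4, 2, 0, 5]
After 9 (reverse(5, 6)): [1, 6, 3, 4, 2, 5, 0]
After 10 (reverse(0, 5)): [5, 2, 4, 3, 6, 1, 0]

Answer: [5, 2, 4, 3, 6, 1, 0]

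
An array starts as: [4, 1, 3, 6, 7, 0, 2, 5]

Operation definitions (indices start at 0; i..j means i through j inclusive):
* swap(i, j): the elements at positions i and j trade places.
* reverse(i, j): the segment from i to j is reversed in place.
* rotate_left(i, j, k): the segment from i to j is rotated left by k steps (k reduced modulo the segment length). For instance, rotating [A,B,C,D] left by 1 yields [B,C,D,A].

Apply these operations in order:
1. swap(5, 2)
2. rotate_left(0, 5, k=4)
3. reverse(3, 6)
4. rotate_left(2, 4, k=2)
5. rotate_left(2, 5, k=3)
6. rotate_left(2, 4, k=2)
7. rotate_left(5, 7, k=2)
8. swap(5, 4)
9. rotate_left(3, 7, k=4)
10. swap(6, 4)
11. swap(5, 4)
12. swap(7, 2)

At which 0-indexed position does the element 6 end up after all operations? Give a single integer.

After 1 (swap(5, 2)): [4, 1, 0, 6, 7, 3, 2, 5]
After 2 (rotate_left(0, 5, k=4)): [7, 3, 4, 1, 0, 6, 2, 5]
After 3 (reverse(3, 6)): [7, 3, 4, 2, 6, 0, 1, 5]
After 4 (rotate_left(2, 4, k=2)): [7, 3, 6, 4, 2, 0, 1, 5]
After 5 (rotate_left(2, 5, k=3)): [7, 3, 0, 6, 4, 2, 1, 5]
After 6 (rotate_left(2, 4, k=2)): [7, 3, 4, 0, 6, 2, 1, 5]
After 7 (rotate_left(5, 7, k=2)): [7, 3, 4, 0, 6, 5, 2, 1]
After 8 (swap(5, 4)): [7, 3, 4, 0, 5, 6, 2, 1]
After 9 (rotate_left(3, 7, k=4)): [7, 3, 4, 1, 0, 5, 6, 2]
After 10 (swap(6, 4)): [7, 3, 4, 1, 6, 5, 0, 2]
After 11 (swap(5, 4)): [7, 3, 4, 1, 5, 6, 0, 2]
After 12 (swap(7, 2)): [7, 3, 2, 1, 5, 6, 0, 4]

Answer: 5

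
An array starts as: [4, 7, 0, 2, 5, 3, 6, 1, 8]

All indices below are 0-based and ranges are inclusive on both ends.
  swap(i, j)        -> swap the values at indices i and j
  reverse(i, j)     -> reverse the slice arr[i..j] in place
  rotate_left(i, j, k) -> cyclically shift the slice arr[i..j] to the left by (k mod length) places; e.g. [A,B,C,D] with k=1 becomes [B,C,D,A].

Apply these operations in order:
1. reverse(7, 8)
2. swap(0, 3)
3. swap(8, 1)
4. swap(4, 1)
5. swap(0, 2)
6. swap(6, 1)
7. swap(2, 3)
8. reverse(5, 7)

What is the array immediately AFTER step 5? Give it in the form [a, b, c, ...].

Answer: [0, 5, 2, 4, 1, 3, 6, 8, 7]

Derivation:
After 1 (reverse(7, 8)): [4, 7, 0, 2, 5, 3, 6, 8, 1]
After 2 (swap(0, 3)): [2, 7, 0, 4, 5, 3, 6, 8, 1]
After 3 (swap(8, 1)): [2, 1, 0, 4, 5, 3, 6, 8, 7]
After 4 (swap(4, 1)): [2, 5, 0, 4, 1, 3, 6, 8, 7]
After 5 (swap(0, 2)): [0, 5, 2, 4, 1, 3, 6, 8, 7]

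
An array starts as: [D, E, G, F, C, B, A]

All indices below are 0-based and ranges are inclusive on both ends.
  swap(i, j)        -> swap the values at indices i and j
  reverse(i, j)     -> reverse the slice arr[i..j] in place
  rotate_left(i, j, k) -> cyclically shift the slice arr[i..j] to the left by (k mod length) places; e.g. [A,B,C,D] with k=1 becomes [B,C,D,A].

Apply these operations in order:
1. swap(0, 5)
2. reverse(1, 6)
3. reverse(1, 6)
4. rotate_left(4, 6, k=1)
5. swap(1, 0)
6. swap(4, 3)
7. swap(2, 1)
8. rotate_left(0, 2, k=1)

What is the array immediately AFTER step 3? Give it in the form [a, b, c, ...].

Answer: [B, E, G, F, C, D, A]

Derivation:
After 1 (swap(0, 5)): [B, E, G, F, C, D, A]
After 2 (reverse(1, 6)): [B, A, D, C, F, G, E]
After 3 (reverse(1, 6)): [B, E, G, F, C, D, A]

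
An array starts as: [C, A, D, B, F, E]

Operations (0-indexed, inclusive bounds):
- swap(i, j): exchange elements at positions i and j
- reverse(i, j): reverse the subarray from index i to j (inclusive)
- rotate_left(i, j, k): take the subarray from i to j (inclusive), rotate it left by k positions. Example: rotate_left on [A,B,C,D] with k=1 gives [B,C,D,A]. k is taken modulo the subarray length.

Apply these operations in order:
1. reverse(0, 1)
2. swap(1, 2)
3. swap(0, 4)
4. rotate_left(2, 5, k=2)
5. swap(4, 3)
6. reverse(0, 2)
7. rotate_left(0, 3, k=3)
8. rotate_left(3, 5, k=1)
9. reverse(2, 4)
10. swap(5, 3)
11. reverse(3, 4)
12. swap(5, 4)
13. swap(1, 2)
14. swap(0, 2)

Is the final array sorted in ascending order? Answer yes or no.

After 1 (reverse(0, 1)): [A, C, D, B, F, E]
After 2 (swap(1, 2)): [A, D, C, B, F, E]
After 3 (swap(0, 4)): [F, D, C, B, A, E]
After 4 (rotate_left(2, 5, k=2)): [F, D, A, E, C, B]
After 5 (swap(4, 3)): [F, D, A, C, E, B]
After 6 (reverse(0, 2)): [A, D, F, C, E, B]
After 7 (rotate_left(0, 3, k=3)): [C, A, D, F, E, B]
After 8 (rotate_left(3, 5, k=1)): [C, A, D, E, B, F]
After 9 (reverse(2, 4)): [C, A, B, E, D, F]
After 10 (swap(5, 3)): [C, A, B, F, D, E]
After 11 (reverse(3, 4)): [C, A, B, D, F, E]
After 12 (swap(5, 4)): [C, A, B, D, E, F]
After 13 (swap(1, 2)): [C, B, A, D, E, F]
After 14 (swap(0, 2)): [A, B, C, D, E, F]

Answer: yes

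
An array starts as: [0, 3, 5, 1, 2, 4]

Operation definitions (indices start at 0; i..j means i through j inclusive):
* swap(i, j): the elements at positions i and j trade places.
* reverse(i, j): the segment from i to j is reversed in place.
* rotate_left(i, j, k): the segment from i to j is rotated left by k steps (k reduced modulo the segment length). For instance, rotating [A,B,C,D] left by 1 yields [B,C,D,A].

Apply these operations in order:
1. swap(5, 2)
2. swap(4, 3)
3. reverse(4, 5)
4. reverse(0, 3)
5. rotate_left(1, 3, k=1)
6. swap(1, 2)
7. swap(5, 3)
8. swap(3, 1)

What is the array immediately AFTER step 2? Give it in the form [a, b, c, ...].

After 1 (swap(5, 2)): [0, 3, 4, 1, 2, 5]
After 2 (swap(4, 3)): [0, 3, 4, 2, 1, 5]

Answer: [0, 3, 4, 2, 1, 5]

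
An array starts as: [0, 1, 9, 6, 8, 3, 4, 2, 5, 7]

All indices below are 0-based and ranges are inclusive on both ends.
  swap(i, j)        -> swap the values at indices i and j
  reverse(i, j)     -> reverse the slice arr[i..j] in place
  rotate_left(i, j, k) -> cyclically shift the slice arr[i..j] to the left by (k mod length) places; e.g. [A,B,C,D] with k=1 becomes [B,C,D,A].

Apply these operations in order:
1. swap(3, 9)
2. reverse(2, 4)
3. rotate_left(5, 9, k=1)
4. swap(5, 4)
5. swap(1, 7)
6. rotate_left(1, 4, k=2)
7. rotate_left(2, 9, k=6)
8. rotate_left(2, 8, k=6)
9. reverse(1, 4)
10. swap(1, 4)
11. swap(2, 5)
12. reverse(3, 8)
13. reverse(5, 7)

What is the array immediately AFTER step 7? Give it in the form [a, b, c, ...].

Answer: [0, 7, 6, 3, 4, 5, 8, 9, 2, 1]

Derivation:
After 1 (swap(3, 9)): [0, 1, 9, 7, 8, 3, 4, 2, 5, 6]
After 2 (reverse(2, 4)): [0, 1, 8, 7, 9, 3, 4, 2, 5, 6]
After 3 (rotate_left(5, 9, k=1)): [0, 1, 8, 7, 9, 4, 2, 5, 6, 3]
After 4 (swap(5, 4)): [0, 1, 8, 7, 4, 9, 2, 5, 6, 3]
After 5 (swap(1, 7)): [0, 5, 8, 7, 4, 9, 2, 1, 6, 3]
After 6 (rotate_left(1, 4, k=2)): [0, 7, 4, 5, 8, 9, 2, 1, 6, 3]
After 7 (rotate_left(2, 9, k=6)): [0, 7, 6, 3, 4, 5, 8, 9, 2, 1]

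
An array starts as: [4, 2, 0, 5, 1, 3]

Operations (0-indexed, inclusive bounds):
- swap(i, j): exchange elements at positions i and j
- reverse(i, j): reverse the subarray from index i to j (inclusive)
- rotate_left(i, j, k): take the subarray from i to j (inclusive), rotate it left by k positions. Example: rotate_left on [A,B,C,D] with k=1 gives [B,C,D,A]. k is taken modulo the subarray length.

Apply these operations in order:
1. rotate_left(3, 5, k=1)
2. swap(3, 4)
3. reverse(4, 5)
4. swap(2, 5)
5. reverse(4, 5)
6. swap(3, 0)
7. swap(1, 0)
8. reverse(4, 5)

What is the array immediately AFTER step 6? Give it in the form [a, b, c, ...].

After 1 (rotate_left(3, 5, k=1)): [4, 2, 0, 1, 3, 5]
After 2 (swap(3, 4)): [4, 2, 0, 3, 1, 5]
After 3 (reverse(4, 5)): [4, 2, 0, 3, 5, 1]
After 4 (swap(2, 5)): [4, 2, 1, 3, 5, 0]
After 5 (reverse(4, 5)): [4, 2, 1, 3, 0, 5]
After 6 (swap(3, 0)): [3, 2, 1, 4, 0, 5]

Answer: [3, 2, 1, 4, 0, 5]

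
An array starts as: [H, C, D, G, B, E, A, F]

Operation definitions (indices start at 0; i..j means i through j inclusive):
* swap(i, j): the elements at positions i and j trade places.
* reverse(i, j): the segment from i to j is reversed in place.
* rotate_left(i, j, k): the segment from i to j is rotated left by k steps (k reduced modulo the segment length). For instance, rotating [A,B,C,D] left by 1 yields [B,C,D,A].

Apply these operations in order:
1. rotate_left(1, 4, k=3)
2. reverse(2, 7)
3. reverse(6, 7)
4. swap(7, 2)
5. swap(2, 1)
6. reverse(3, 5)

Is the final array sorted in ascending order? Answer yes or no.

Answer: no

Derivation:
After 1 (rotate_left(1, 4, k=3)): [H, B, C, D, G, E, A, F]
After 2 (reverse(2, 7)): [H, B, F, A, E, G, D, C]
After 3 (reverse(6, 7)): [H, B, F, A, E, G, C, D]
After 4 (swap(7, 2)): [H, B, D, A, E, G, C, F]
After 5 (swap(2, 1)): [H, D, B, A, E, G, C, F]
After 6 (reverse(3, 5)): [H, D, B, G, E, A, C, F]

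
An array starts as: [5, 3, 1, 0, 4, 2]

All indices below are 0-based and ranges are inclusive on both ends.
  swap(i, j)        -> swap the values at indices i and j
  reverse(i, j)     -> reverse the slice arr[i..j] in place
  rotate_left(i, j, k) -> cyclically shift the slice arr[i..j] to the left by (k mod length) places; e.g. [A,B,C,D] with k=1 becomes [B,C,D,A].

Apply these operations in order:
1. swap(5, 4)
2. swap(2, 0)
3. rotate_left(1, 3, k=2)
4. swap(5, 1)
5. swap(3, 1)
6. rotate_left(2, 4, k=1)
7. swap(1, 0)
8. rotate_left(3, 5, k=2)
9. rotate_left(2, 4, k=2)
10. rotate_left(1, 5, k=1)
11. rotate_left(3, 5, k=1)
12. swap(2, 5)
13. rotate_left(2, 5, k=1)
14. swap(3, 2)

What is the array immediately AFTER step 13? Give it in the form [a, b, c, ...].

After 1 (swap(5, 4)): [5, 3, 1, 0, 2, 4]
After 2 (swap(2, 0)): [1, 3, 5, 0, 2, 4]
After 3 (rotate_left(1, 3, k=2)): [1, 0, 3, 5, 2, 4]
After 4 (swap(5, 1)): [1, 4, 3, 5, 2, 0]
After 5 (swap(3, 1)): [1, 5, 3, 4, 2, 0]
After 6 (rotate_left(2, 4, k=1)): [1, 5, 4, 2, 3, 0]
After 7 (swap(1, 0)): [5, 1, 4, 2, 3, 0]
After 8 (rotate_left(3, 5, k=2)): [5, 1, 4, 0, 2, 3]
After 9 (rotate_left(2, 4, k=2)): [5, 1, 2, 4, 0, 3]
After 10 (rotate_left(1, 5, k=1)): [5, 2, 4, 0, 3, 1]
After 11 (rotate_left(3, 5, k=1)): [5, 2, 4, 3, 1, 0]
After 12 (swap(2, 5)): [5, 2, 0, 3, 1, 4]
After 13 (rotate_left(2, 5, k=1)): [5, 2, 3, 1, 4, 0]

Answer: [5, 2, 3, 1, 4, 0]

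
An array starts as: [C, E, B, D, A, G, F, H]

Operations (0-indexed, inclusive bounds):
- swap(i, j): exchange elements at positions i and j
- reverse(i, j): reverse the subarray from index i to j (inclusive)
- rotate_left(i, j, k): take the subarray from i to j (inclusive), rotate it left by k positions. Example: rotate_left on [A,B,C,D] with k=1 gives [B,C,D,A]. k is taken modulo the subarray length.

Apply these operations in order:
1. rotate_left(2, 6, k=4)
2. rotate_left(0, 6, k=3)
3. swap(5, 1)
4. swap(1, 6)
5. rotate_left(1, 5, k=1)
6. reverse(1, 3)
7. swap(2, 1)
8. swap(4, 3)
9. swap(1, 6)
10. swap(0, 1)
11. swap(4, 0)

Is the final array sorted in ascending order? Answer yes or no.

Answer: yes

Derivation:
After 1 (rotate_left(2, 6, k=4)): [C, E, F, B, D, A, G, H]
After 2 (rotate_left(0, 6, k=3)): [B, D, A, G, C, E, F, H]
After 3 (swap(5, 1)): [B, E, A, G, C, D, F, H]
After 4 (swap(1, 6)): [B, F, A, G, C, D, E, H]
After 5 (rotate_left(1, 5, k=1)): [B, A, G, C, D, F, E, H]
After 6 (reverse(1, 3)): [B, C, G, A, D, F, E, H]
After 7 (swap(2, 1)): [B, G, C, A, D, F, E, H]
After 8 (swap(4, 3)): [B, G, C, D, A, F, E, H]
After 9 (swap(1, 6)): [B, E, C, D, A, F, G, H]
After 10 (swap(0, 1)): [E, B, C, D, A, F, G, H]
After 11 (swap(4, 0)): [A, B, C, D, E, F, G, H]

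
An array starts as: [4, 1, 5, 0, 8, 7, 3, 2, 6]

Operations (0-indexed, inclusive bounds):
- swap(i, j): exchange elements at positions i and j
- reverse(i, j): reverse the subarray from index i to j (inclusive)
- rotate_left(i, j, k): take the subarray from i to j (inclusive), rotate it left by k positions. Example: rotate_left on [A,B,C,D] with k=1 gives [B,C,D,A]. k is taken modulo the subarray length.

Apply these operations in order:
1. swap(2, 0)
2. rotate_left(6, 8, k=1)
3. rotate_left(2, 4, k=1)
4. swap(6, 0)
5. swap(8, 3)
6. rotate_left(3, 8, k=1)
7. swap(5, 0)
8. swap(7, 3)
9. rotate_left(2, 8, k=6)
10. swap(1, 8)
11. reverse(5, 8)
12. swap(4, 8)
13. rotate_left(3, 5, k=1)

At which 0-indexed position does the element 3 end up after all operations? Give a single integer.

After 1 (swap(2, 0)): [5, 1, 4, 0, 8, 7, 3, 2, 6]
After 2 (rotate_left(6, 8, k=1)): [5, 1, 4, 0, 8, 7, 2, 6, 3]
After 3 (rotate_left(2, 4, k=1)): [5, 1, 0, 8, 4, 7, 2, 6, 3]
After 4 (swap(6, 0)): [2, 1, 0, 8, 4, 7, 5, 6, 3]
After 5 (swap(8, 3)): [2, 1, 0, 3, 4, 7, 5, 6, 8]
After 6 (rotate_left(3, 8, k=1)): [2, 1, 0, 4, 7, 5, 6, 8, 3]
After 7 (swap(5, 0)): [5, 1, 0, 4, 7, 2, 6, 8, 3]
After 8 (swap(7, 3)): [5, 1, 0, 8, 7, 2, 6, 4, 3]
After 9 (rotate_left(2, 8, k=6)): [5, 1, 3, 0, 8, 7, 2, 6, 4]
After 10 (swap(1, 8)): [5, 4, 3, 0, 8, 7, 2, 6, 1]
After 11 (reverse(5, 8)): [5, 4, 3, 0, 8, 1, 6, 2, 7]
After 12 (swap(4, 8)): [5, 4, 3, 0, 7, 1, 6, 2, 8]
After 13 (rotate_left(3, 5, k=1)): [5, 4, 3, 7, 1, 0, 6, 2, 8]

Answer: 2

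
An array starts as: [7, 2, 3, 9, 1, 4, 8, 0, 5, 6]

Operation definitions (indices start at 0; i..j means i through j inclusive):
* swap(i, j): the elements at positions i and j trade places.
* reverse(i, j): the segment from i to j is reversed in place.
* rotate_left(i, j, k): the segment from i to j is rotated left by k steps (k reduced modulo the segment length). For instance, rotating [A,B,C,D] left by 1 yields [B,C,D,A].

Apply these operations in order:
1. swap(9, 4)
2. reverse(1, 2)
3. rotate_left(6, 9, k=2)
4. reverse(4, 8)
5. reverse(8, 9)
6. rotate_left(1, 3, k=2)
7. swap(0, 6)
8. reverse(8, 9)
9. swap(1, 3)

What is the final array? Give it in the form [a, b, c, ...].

Answer: [5, 2, 3, 9, 8, 1, 7, 4, 6, 0]

Derivation:
After 1 (swap(9, 4)): [7, 2, 3, 9, 6, 4, 8, 0, 5, 1]
After 2 (reverse(1, 2)): [7, 3, 2, 9, 6, 4, 8, 0, 5, 1]
After 3 (rotate_left(6, 9, k=2)): [7, 3, 2, 9, 6, 4, 5, 1, 8, 0]
After 4 (reverse(4, 8)): [7, 3, 2, 9, 8, 1, 5, 4, 6, 0]
After 5 (reverse(8, 9)): [7, 3, 2, 9, 8, 1, 5, 4, 0, 6]
After 6 (rotate_left(1, 3, k=2)): [7, 9, 3, 2, 8, 1, 5, 4, 0, 6]
After 7 (swap(0, 6)): [5, 9, 3, 2, 8, 1, 7, 4, 0, 6]
After 8 (reverse(8, 9)): [5, 9, 3, 2, 8, 1, 7, 4, 6, 0]
After 9 (swap(1, 3)): [5, 2, 3, 9, 8, 1, 7, 4, 6, 0]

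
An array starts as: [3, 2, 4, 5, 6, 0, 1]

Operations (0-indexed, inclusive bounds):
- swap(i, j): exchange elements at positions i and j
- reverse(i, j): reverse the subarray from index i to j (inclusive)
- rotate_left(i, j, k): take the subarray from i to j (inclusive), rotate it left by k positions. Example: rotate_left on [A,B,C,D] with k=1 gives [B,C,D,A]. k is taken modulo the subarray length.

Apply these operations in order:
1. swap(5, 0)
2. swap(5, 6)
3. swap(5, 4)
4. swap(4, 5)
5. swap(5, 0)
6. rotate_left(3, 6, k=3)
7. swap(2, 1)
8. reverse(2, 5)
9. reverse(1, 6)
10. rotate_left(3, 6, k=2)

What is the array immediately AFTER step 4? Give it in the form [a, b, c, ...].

Answer: [0, 2, 4, 5, 6, 1, 3]

Derivation:
After 1 (swap(5, 0)): [0, 2, 4, 5, 6, 3, 1]
After 2 (swap(5, 6)): [0, 2, 4, 5, 6, 1, 3]
After 3 (swap(5, 4)): [0, 2, 4, 5, 1, 6, 3]
After 4 (swap(4, 5)): [0, 2, 4, 5, 6, 1, 3]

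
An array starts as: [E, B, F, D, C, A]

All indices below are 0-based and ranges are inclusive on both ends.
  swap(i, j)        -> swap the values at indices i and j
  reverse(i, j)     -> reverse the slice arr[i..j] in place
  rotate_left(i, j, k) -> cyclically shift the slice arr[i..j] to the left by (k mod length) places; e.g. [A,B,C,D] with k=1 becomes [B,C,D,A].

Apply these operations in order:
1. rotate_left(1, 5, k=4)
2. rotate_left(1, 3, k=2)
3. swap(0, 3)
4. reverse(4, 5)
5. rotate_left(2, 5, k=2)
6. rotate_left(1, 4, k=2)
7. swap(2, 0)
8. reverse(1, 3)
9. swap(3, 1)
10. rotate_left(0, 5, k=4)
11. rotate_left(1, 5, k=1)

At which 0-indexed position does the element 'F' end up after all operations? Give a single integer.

Answer: 4

Derivation:
After 1 (rotate_left(1, 5, k=4)): [E, A, B, F, D, C]
After 2 (rotate_left(1, 3, k=2)): [E, F, A, B, D, C]
After 3 (swap(0, 3)): [B, F, A, E, D, C]
After 4 (reverse(4, 5)): [B, F, A, E, C, D]
After 5 (rotate_left(2, 5, k=2)): [B, F, C, D, A, E]
After 6 (rotate_left(1, 4, k=2)): [B, D, A, F, C, E]
After 7 (swap(2, 0)): [A, D, B, F, C, E]
After 8 (reverse(1, 3)): [A, F, B, D, C, E]
After 9 (swap(3, 1)): [A, D, B, F, C, E]
After 10 (rotate_left(0, 5, k=4)): [C, E, A, D, B, F]
After 11 (rotate_left(1, 5, k=1)): [C, A, D, B, F, E]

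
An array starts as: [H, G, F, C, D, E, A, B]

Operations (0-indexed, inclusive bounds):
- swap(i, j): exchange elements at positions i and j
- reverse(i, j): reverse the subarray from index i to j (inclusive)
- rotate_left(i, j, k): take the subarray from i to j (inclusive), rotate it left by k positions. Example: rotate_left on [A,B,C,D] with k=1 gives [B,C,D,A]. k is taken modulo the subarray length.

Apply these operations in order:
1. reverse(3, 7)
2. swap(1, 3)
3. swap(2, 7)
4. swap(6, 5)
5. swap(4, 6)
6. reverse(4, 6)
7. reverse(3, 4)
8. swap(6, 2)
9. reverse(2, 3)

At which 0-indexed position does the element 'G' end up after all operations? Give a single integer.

Answer: 4

Derivation:
After 1 (reverse(3, 7)): [H, G, F, B, A, E, D, C]
After 2 (swap(1, 3)): [H, B, F, G, A, E, D, C]
After 3 (swap(2, 7)): [H, B, C, G, A, E, D, F]
After 4 (swap(6, 5)): [H, B, C, G, A, D, E, F]
After 5 (swap(4, 6)): [H, B, C, G, E, D, A, F]
After 6 (reverse(4, 6)): [H, B, C, G, A, D, E, F]
After 7 (reverse(3, 4)): [H, B, C, A, G, D, E, F]
After 8 (swap(6, 2)): [H, B, E, A, G, D, C, F]
After 9 (reverse(2, 3)): [H, B, A, E, G, D, C, F]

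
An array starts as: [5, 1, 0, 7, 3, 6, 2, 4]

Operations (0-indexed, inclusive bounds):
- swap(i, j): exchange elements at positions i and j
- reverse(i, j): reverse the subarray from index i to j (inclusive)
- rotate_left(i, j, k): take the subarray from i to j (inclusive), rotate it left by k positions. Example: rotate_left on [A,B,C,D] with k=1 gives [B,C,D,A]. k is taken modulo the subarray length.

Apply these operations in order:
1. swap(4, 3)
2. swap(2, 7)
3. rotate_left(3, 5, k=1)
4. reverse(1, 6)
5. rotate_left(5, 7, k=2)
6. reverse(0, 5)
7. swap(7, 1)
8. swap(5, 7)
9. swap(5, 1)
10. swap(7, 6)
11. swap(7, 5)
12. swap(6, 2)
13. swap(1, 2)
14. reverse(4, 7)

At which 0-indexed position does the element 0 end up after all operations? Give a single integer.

After 1 (swap(4, 3)): [5, 1, 0, 3, 7, 6, 2, 4]
After 2 (swap(2, 7)): [5, 1, 4, 3, 7, 6, 2, 0]
After 3 (rotate_left(3, 5, k=1)): [5, 1, 4, 7, 6, 3, 2, 0]
After 4 (reverse(1, 6)): [5, 2, 3, 6, 7, 4, 1, 0]
After 5 (rotate_left(5, 7, k=2)): [5, 2, 3, 6, 7, 0, 4, 1]
After 6 (reverse(0, 5)): [0, 7, 6, 3, 2, 5, 4, 1]
After 7 (swap(7, 1)): [0, 1, 6, 3, 2, 5, 4, 7]
After 8 (swap(5, 7)): [0, 1, 6, 3, 2, 7, 4, 5]
After 9 (swap(5, 1)): [0, 7, 6, 3, 2, 1, 4, 5]
After 10 (swap(7, 6)): [0, 7, 6, 3, 2, 1, 5, 4]
After 11 (swap(7, 5)): [0, 7, 6, 3, 2, 4, 5, 1]
After 12 (swap(6, 2)): [0, 7, 5, 3, 2, 4, 6, 1]
After 13 (swap(1, 2)): [0, 5, 7, 3, 2, 4, 6, 1]
After 14 (reverse(4, 7)): [0, 5, 7, 3, 1, 6, 4, 2]

Answer: 0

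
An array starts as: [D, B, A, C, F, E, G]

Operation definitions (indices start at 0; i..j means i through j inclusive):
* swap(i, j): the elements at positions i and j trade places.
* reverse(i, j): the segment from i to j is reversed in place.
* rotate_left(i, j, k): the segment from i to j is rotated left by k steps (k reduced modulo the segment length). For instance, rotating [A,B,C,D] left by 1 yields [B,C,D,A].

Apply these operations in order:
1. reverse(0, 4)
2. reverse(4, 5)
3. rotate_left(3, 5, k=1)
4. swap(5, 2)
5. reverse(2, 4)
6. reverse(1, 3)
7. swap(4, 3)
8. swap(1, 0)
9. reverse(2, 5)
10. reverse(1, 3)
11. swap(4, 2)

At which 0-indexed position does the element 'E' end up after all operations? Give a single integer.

Answer: 0

Derivation:
After 1 (reverse(0, 4)): [F, C, A, B, D, E, G]
After 2 (reverse(4, 5)): [F, C, A, B, E, D, G]
After 3 (rotate_left(3, 5, k=1)): [F, C, A, E, D, B, G]
After 4 (swap(5, 2)): [F, C, B, E, D, A, G]
After 5 (reverse(2, 4)): [F, C, D, E, B, A, G]
After 6 (reverse(1, 3)): [F, E, D, C, B, A, G]
After 7 (swap(4, 3)): [F, E, D, B, C, A, G]
After 8 (swap(1, 0)): [E, F, D, B, C, A, G]
After 9 (reverse(2, 5)): [E, F, A, C, B, D, G]
After 10 (reverse(1, 3)): [E, C, A, F, B, D, G]
After 11 (swap(4, 2)): [E, C, B, F, A, D, G]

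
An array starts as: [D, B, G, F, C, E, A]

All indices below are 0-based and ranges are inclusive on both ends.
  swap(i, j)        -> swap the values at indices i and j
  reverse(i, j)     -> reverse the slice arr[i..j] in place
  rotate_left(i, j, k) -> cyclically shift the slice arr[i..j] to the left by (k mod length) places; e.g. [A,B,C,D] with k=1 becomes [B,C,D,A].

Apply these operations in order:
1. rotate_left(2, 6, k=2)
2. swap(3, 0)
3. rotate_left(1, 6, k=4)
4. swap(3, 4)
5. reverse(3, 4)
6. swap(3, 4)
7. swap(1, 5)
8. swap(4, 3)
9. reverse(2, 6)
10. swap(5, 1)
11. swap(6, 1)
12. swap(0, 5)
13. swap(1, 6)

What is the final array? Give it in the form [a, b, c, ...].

After 1 (rotate_left(2, 6, k=2)): [D, B, C, E, A, G, F]
After 2 (swap(3, 0)): [E, B, C, D, A, G, F]
After 3 (rotate_left(1, 6, k=4)): [E, G, F, B, C, D, A]
After 4 (swap(3, 4)): [E, G, F, C, B, D, A]
After 5 (reverse(3, 4)): [E, G, F, B, C, D, A]
After 6 (swap(3, 4)): [E, G, F, C, B, D, A]
After 7 (swap(1, 5)): [E, D, F, C, B, G, A]
After 8 (swap(4, 3)): [E, D, F, B, C, G, A]
After 9 (reverse(2, 6)): [E, D, A, G, C, B, F]
After 10 (swap(5, 1)): [E, B, A, G, C, D, F]
After 11 (swap(6, 1)): [E, F, A, G, C, D, B]
After 12 (swap(0, 5)): [D, F, A, G, C, E, B]
After 13 (swap(1, 6)): [D, B, A, G, C, E, F]

Answer: [D, B, A, G, C, E, F]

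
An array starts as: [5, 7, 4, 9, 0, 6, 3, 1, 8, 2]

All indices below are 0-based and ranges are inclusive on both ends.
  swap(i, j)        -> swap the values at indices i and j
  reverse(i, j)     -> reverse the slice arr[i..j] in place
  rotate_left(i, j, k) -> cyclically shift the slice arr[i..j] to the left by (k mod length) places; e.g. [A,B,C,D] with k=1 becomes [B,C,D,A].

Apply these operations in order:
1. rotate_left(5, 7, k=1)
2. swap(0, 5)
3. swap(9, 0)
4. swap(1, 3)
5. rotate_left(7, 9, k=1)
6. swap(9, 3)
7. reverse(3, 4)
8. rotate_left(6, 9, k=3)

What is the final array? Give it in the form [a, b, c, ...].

Answer: [2, 9, 4, 0, 6, 5, 7, 1, 8, 3]

Derivation:
After 1 (rotate_left(5, 7, k=1)): [5, 7, 4, 9, 0, 3, 1, 6, 8, 2]
After 2 (swap(0, 5)): [3, 7, 4, 9, 0, 5, 1, 6, 8, 2]
After 3 (swap(9, 0)): [2, 7, 4, 9, 0, 5, 1, 6, 8, 3]
After 4 (swap(1, 3)): [2, 9, 4, 7, 0, 5, 1, 6, 8, 3]
After 5 (rotate_left(7, 9, k=1)): [2, 9, 4, 7, 0, 5, 1, 8, 3, 6]
After 6 (swap(9, 3)): [2, 9, 4, 6, 0, 5, 1, 8, 3, 7]
After 7 (reverse(3, 4)): [2, 9, 4, 0, 6, 5, 1, 8, 3, 7]
After 8 (rotate_left(6, 9, k=3)): [2, 9, 4, 0, 6, 5, 7, 1, 8, 3]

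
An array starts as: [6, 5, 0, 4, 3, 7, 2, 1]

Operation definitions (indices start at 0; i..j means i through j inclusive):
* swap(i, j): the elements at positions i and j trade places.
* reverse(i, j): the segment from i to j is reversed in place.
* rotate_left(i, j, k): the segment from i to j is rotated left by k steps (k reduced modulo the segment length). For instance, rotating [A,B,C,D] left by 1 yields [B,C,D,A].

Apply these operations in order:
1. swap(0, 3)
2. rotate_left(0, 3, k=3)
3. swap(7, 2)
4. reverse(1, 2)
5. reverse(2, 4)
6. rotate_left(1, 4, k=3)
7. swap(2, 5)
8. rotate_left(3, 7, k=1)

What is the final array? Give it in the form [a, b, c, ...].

Answer: [6, 4, 7, 0, 1, 2, 5, 3]

Derivation:
After 1 (swap(0, 3)): [4, 5, 0, 6, 3, 7, 2, 1]
After 2 (rotate_left(0, 3, k=3)): [6, 4, 5, 0, 3, 7, 2, 1]
After 3 (swap(7, 2)): [6, 4, 1, 0, 3, 7, 2, 5]
After 4 (reverse(1, 2)): [6, 1, 4, 0, 3, 7, 2, 5]
After 5 (reverse(2, 4)): [6, 1, 3, 0, 4, 7, 2, 5]
After 6 (rotate_left(1, 4, k=3)): [6, 4, 1, 3, 0, 7, 2, 5]
After 7 (swap(2, 5)): [6, 4, 7, 3, 0, 1, 2, 5]
After 8 (rotate_left(3, 7, k=1)): [6, 4, 7, 0, 1, 2, 5, 3]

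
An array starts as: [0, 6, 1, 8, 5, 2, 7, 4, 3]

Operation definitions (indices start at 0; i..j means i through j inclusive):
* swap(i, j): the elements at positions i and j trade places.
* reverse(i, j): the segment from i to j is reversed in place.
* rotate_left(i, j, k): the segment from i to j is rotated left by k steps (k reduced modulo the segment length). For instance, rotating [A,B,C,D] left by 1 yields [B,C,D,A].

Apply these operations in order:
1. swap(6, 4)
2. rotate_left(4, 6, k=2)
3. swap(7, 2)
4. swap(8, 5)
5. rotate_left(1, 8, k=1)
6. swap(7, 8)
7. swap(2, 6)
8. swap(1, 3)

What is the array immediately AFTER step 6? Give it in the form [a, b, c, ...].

After 1 (swap(6, 4)): [0, 6, 1, 8, 7, 2, 5, 4, 3]
After 2 (rotate_left(4, 6, k=2)): [0, 6, 1, 8, 5, 7, 2, 4, 3]
After 3 (swap(7, 2)): [0, 6, 4, 8, 5, 7, 2, 1, 3]
After 4 (swap(8, 5)): [0, 6, 4, 8, 5, 3, 2, 1, 7]
After 5 (rotate_left(1, 8, k=1)): [0, 4, 8, 5, 3, 2, 1, 7, 6]
After 6 (swap(7, 8)): [0, 4, 8, 5, 3, 2, 1, 6, 7]

Answer: [0, 4, 8, 5, 3, 2, 1, 6, 7]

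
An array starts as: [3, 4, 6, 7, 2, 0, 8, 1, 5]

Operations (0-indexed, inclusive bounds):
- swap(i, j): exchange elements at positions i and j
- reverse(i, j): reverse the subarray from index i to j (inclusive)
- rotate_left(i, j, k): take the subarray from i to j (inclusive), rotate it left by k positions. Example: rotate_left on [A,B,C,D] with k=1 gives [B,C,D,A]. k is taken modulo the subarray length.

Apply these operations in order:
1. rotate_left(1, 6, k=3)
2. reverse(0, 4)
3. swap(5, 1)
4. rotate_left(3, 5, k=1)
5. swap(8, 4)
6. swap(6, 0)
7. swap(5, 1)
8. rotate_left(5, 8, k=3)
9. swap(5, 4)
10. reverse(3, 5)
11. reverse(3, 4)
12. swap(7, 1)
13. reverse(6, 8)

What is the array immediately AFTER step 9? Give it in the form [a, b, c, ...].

Answer: [7, 2, 0, 3, 8, 5, 6, 4, 1]

Derivation:
After 1 (rotate_left(1, 6, k=3)): [3, 2, 0, 8, 4, 6, 7, 1, 5]
After 2 (reverse(0, 4)): [4, 8, 0, 2, 3, 6, 7, 1, 5]
After 3 (swap(5, 1)): [4, 6, 0, 2, 3, 8, 7, 1, 5]
After 4 (rotate_left(3, 5, k=1)): [4, 6, 0, 3, 8, 2, 7, 1, 5]
After 5 (swap(8, 4)): [4, 6, 0, 3, 5, 2, 7, 1, 8]
After 6 (swap(6, 0)): [7, 6, 0, 3, 5, 2, 4, 1, 8]
After 7 (swap(5, 1)): [7, 2, 0, 3, 5, 6, 4, 1, 8]
After 8 (rotate_left(5, 8, k=3)): [7, 2, 0, 3, 5, 8, 6, 4, 1]
After 9 (swap(5, 4)): [7, 2, 0, 3, 8, 5, 6, 4, 1]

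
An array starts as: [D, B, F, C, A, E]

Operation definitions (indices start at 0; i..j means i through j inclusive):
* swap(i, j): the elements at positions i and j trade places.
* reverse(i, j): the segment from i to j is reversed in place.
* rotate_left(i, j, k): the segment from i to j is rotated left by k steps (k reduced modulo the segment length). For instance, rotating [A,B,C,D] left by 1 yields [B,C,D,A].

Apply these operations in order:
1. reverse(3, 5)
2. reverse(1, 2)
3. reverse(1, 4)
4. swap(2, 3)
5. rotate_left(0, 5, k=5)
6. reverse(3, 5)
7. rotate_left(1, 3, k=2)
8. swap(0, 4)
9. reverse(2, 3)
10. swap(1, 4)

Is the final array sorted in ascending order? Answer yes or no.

After 1 (reverse(3, 5)): [D, B, F, E, A, C]
After 2 (reverse(1, 2)): [D, F, B, E, A, C]
After 3 (reverse(1, 4)): [D, A, E, B, F, C]
After 4 (swap(2, 3)): [D, A, B, E, F, C]
After 5 (rotate_left(0, 5, k=5)): [C, D, A, B, E, F]
After 6 (reverse(3, 5)): [C, D, A, F, E, B]
After 7 (rotate_left(1, 3, k=2)): [C, F, D, A, E, B]
After 8 (swap(0, 4)): [E, F, D, A, C, B]
After 9 (reverse(2, 3)): [E, F, A, D, C, B]
After 10 (swap(1, 4)): [E, C, A, D, F, B]

Answer: no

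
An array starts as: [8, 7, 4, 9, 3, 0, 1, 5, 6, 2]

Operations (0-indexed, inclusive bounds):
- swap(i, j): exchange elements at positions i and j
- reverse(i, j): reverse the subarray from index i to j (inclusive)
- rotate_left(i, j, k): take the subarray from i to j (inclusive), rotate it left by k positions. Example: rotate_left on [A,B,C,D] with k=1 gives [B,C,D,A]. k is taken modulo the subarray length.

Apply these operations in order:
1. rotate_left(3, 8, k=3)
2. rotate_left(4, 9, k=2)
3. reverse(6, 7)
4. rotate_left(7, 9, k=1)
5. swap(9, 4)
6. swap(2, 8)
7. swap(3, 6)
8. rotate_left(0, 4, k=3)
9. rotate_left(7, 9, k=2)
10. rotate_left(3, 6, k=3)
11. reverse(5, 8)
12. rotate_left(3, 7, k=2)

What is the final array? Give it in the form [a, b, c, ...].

Answer: [2, 0, 8, 5, 9, 3, 1, 7, 6, 4]

Derivation:
After 1 (rotate_left(3, 8, k=3)): [8, 7, 4, 1, 5, 6, 9, 3, 0, 2]
After 2 (rotate_left(4, 9, k=2)): [8, 7, 4, 1, 9, 3, 0, 2, 5, 6]
After 3 (reverse(6, 7)): [8, 7, 4, 1, 9, 3, 2, 0, 5, 6]
After 4 (rotate_left(7, 9, k=1)): [8, 7, 4, 1, 9, 3, 2, 5, 6, 0]
After 5 (swap(9, 4)): [8, 7, 4, 1, 0, 3, 2, 5, 6, 9]
After 6 (swap(2, 8)): [8, 7, 6, 1, 0, 3, 2, 5, 4, 9]
After 7 (swap(3, 6)): [8, 7, 6, 2, 0, 3, 1, 5, 4, 9]
After 8 (rotate_left(0, 4, k=3)): [2, 0, 8, 7, 6, 3, 1, 5, 4, 9]
After 9 (rotate_left(7, 9, k=2)): [2, 0, 8, 7, 6, 3, 1, 9, 5, 4]
After 10 (rotate_left(3, 6, k=3)): [2, 0, 8, 1, 7, 6, 3, 9, 5, 4]
After 11 (reverse(5, 8)): [2, 0, 8, 1, 7, 5, 9, 3, 6, 4]
After 12 (rotate_left(3, 7, k=2)): [2, 0, 8, 5, 9, 3, 1, 7, 6, 4]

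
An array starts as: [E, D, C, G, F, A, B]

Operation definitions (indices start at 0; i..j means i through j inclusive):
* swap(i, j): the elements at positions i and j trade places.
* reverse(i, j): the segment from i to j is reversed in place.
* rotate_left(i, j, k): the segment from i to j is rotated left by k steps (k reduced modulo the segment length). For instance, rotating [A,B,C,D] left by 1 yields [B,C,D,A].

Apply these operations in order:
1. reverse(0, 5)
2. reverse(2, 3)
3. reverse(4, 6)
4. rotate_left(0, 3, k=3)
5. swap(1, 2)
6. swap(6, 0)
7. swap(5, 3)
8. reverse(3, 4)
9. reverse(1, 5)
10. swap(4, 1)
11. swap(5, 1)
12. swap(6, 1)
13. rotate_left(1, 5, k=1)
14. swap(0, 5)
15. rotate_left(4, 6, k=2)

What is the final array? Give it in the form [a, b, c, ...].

After 1 (reverse(0, 5)): [A, F, G, C, D, E, B]
After 2 (reverse(2, 3)): [A, F, C, G, D, E, B]
After 3 (reverse(4, 6)): [A, F, C, G, B, E, D]
After 4 (rotate_left(0, 3, k=3)): [G, A, F, C, B, E, D]
After 5 (swap(1, 2)): [G, F, A, C, B, E, D]
After 6 (swap(6, 0)): [D, F, A, C, B, E, G]
After 7 (swap(5, 3)): [D, F, A, E, B, C, G]
After 8 (reverse(3, 4)): [D, F, A, B, E, C, G]
After 9 (reverse(1, 5)): [D, C, E, B, A, F, G]
After 10 (swap(4, 1)): [D, A, E, B, C, F, G]
After 11 (swap(5, 1)): [D, F, E, B, C, A, G]
After 12 (swap(6, 1)): [D, G, E, B, C, A, F]
After 13 (rotate_left(1, 5, k=1)): [D, E, B, C, A, G, F]
After 14 (swap(0, 5)): [G, E, B, C, A, D, F]
After 15 (rotate_left(4, 6, k=2)): [G, E, B, C, F, A, D]

Answer: [G, E, B, C, F, A, D]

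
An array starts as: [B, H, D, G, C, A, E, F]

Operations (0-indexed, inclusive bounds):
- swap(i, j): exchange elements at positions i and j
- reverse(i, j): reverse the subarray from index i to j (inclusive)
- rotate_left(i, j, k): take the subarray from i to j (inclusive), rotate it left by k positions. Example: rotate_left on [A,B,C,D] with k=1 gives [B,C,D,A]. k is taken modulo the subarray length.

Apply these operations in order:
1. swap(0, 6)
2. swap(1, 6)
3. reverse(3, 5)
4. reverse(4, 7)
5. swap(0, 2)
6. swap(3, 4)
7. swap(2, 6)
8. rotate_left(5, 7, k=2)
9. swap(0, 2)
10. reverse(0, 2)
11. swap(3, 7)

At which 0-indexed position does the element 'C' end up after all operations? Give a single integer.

After 1 (swap(0, 6)): [E, H, D, G, C, A, B, F]
After 2 (swap(1, 6)): [E, B, D, G, C, A, H, F]
After 3 (reverse(3, 5)): [E, B, D, A, C, G, H, F]
After 4 (reverse(4, 7)): [E, B, D, A, F, H, G, C]
After 5 (swap(0, 2)): [D, B, E, A, F, H, G, C]
After 6 (swap(3, 4)): [D, B, E, F, A, H, G, C]
After 7 (swap(2, 6)): [D, B, G, F, A, H, E, C]
After 8 (rotate_left(5, 7, k=2)): [D, B, G, F, A, C, H, E]
After 9 (swap(0, 2)): [G, B, D, F, A, C, H, E]
After 10 (reverse(0, 2)): [D, B, G, F, A, C, H, E]
After 11 (swap(3, 7)): [D, B, G, E, A, C, H, F]

Answer: 5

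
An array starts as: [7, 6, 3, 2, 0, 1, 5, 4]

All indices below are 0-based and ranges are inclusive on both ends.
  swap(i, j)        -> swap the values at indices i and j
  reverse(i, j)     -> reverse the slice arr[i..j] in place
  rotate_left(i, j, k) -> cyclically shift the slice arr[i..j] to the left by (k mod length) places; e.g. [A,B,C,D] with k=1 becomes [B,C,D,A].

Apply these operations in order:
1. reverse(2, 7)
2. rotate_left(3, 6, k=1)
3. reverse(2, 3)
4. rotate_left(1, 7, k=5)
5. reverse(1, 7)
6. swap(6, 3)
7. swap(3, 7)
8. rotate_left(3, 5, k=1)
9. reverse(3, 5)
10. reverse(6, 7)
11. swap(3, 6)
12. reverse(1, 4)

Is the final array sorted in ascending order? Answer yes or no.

After 1 (reverse(2, 7)): [7, 6, 4, 5, 1, 0, 2, 3]
After 2 (rotate_left(3, 6, k=1)): [7, 6, 4, 1, 0, 2, 5, 3]
After 3 (reverse(2, 3)): [7, 6, 1, 4, 0, 2, 5, 3]
After 4 (rotate_left(1, 7, k=5)): [7, 5, 3, 6, 1, 4, 0, 2]
After 5 (reverse(1, 7)): [7, 2, 0, 4, 1, 6, 3, 5]
After 6 (swap(6, 3)): [7, 2, 0, 3, 1, 6, 4, 5]
After 7 (swap(3, 7)): [7, 2, 0, 5, 1, 6, 4, 3]
After 8 (rotate_left(3, 5, k=1)): [7, 2, 0, 1, 6, 5, 4, 3]
After 9 (reverse(3, 5)): [7, 2, 0, 5, 6, 1, 4, 3]
After 10 (reverse(6, 7)): [7, 2, 0, 5, 6, 1, 3, 4]
After 11 (swap(3, 6)): [7, 2, 0, 3, 6, 1, 5, 4]
After 12 (reverse(1, 4)): [7, 6, 3, 0, 2, 1, 5, 4]

Answer: no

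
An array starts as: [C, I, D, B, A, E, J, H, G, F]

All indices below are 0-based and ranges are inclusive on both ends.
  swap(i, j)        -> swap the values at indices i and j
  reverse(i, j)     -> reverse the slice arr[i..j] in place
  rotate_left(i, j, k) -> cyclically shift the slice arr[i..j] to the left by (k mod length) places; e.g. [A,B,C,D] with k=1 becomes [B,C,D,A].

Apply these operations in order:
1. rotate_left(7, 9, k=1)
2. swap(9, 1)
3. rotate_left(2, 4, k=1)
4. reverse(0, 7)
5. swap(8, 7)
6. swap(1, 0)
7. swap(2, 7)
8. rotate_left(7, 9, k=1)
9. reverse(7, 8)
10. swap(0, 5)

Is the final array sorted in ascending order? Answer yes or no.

Answer: no

Derivation:
After 1 (rotate_left(7, 9, k=1)): [C, I, D, B, A, E, J, G, F, H]
After 2 (swap(9, 1)): [C, H, D, B, A, E, J, G, F, I]
After 3 (rotate_left(2, 4, k=1)): [C, H, B, A, D, E, J, G, F, I]
After 4 (reverse(0, 7)): [G, J, E, D, A, B, H, C, F, I]
After 5 (swap(8, 7)): [G, J, E, D, A, B, H, F, C, I]
After 6 (swap(1, 0)): [J, G, E, D, A, B, H, F, C, I]
After 7 (swap(2, 7)): [J, G, F, D, A, B, H, E, C, I]
After 8 (rotate_left(7, 9, k=1)): [J, G, F, D, A, B, H, C, I, E]
After 9 (reverse(7, 8)): [J, G, F, D, A, B, H, I, C, E]
After 10 (swap(0, 5)): [B, G, F, D, A, J, H, I, C, E]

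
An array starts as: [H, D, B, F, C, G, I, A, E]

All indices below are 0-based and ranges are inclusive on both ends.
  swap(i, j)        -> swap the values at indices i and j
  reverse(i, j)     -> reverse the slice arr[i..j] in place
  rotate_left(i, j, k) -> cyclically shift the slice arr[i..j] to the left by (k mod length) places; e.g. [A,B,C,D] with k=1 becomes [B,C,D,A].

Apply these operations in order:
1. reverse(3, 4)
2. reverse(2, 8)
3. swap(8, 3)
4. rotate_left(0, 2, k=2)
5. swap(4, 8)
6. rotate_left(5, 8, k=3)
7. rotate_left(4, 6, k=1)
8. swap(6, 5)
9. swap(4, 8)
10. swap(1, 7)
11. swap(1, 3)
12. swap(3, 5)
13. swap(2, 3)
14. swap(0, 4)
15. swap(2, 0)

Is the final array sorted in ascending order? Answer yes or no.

Answer: yes

Derivation:
After 1 (reverse(3, 4)): [H, D, B, C, F, G, I, A, E]
After 2 (reverse(2, 8)): [H, D, E, A, I, G, F, C, B]
After 3 (swap(8, 3)): [H, D, E, B, I, G, F, C, A]
After 4 (rotate_left(0, 2, k=2)): [E, H, D, B, I, G, F, C, A]
After 5 (swap(4, 8)): [E, H, D, B, A, G, F, C, I]
After 6 (rotate_left(5, 8, k=3)): [E, H, D, B, A, I, G, F, C]
After 7 (rotate_left(4, 6, k=1)): [E, H, D, B, I, G, A, F, C]
After 8 (swap(6, 5)): [E, H, D, B, I, A, G, F, C]
After 9 (swap(4, 8)): [E, H, D, B, C, A, G, F, I]
After 10 (swap(1, 7)): [E, F, D, B, C, A, G, H, I]
After 11 (swap(1, 3)): [E, B, D, F, C, A, G, H, I]
After 12 (swap(3, 5)): [E, B, D, A, C, F, G, H, I]
After 13 (swap(2, 3)): [E, B, A, D, C, F, G, H, I]
After 14 (swap(0, 4)): [C, B, A, D, E, F, G, H, I]
After 15 (swap(2, 0)): [A, B, C, D, E, F, G, H, I]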